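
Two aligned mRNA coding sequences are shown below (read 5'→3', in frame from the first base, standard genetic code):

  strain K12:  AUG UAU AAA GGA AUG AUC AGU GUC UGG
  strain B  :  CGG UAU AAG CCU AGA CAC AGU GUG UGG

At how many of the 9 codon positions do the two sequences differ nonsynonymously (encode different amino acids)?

4

Codon 1: AUG Met / CGG Arg — nonsynonymous.
Codon 2: UAU Tyr / UAU Tyr — identical.
Codon 3: AAA Lys / AAG Lys — synonymous.
Codon 4: GGA Gly / CCU Pro — nonsynonymous.
Codon 5: AUG Met / AGA Arg — nonsynonymous.
Codon 6: AUC Ile / CAC His — nonsynonymous.
Codon 7: AGU Ser / AGU Ser — identical.
Codon 8: GUC Val / GUG Val — synonymous.
Codon 9: UGG Trp / UGG Trp — identical.
Nonsynonymous differences: 4.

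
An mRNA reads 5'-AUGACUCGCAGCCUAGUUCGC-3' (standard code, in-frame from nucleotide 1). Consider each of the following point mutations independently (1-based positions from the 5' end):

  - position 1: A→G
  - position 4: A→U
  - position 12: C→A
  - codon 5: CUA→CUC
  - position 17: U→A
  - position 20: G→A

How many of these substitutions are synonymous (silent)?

1

Codon 1: AUG (Met) → GUG (Val) — missense.
Codon 2: ACU (Thr) → UCU (Ser) — missense.
Codon 4: AGC (Ser) → AGA (Arg) — missense.
Codon 5: CUA (Leu) → CUC (Leu) — synonymous.
Codon 6: GUU (Val) → GAU (Asp) — missense.
Codon 7: CGC (Arg) → CAC (His) — missense.
Synonymous: 1 of 6.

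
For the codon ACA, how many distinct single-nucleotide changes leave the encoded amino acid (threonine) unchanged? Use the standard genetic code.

3

Position 1: none → 0 synonymous.
Position 2: none → 0 synonymous.
Position 3: ACU, ACC, ACG → 3 synonymous.
Total: 0 + 0 + 3 = 3.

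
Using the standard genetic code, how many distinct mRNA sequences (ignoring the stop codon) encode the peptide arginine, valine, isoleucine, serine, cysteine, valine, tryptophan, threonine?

13824

Arg: 6 codons.
Val: 4 codons.
Ile: 3 codons.
Ser: 6 codons.
Cys: 2 codons.
Val: 4 codons.
Trp: 1 codon.
Thr: 4 codons.
6 × 4 × 3 × 6 × 2 × 4 × 1 × 4 = 13824.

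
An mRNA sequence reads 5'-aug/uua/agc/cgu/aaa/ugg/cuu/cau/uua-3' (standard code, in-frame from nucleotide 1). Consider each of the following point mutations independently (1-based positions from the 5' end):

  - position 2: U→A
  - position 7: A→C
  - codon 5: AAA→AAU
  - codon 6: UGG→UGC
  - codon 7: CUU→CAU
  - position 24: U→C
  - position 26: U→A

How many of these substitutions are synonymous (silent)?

Codon 1: AUG (Met) → AAG (Lys) — missense.
Codon 3: AGC (Ser) → CGC (Arg) — missense.
Codon 5: AAA (Lys) → AAU (Asn) — missense.
Codon 6: UGG (Trp) → UGC (Cys) — missense.
Codon 7: CUU (Leu) → CAU (His) — missense.
Codon 8: CAU (His) → CAC (His) — synonymous.
Codon 9: UUA (Leu) → UAA (Stop) — nonsense.
Synonymous: 1 of 7.

1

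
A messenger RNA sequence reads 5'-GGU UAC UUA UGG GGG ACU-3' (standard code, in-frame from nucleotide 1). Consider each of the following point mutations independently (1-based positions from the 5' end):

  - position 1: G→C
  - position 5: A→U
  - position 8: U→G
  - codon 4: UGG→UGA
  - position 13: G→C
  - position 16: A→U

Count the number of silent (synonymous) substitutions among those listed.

Codon 1: GGU (Gly) → CGU (Arg) — missense.
Codon 2: UAC (Tyr) → UUC (Phe) — missense.
Codon 3: UUA (Leu) → UGA (Stop) — nonsense.
Codon 4: UGG (Trp) → UGA (Stop) — nonsense.
Codon 5: GGG (Gly) → CGG (Arg) — missense.
Codon 6: ACU (Thr) → UCU (Ser) — missense.
Synonymous: 0 of 6.

0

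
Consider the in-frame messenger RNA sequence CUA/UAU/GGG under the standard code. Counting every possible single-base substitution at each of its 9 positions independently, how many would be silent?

Codon 1 (CUA, Leu): 4 synonymous substitutions.
Codon 2 (UAU, Tyr): 1 synonymous substitution.
Codon 3 (GGG, Gly): 3 synonymous substitutions.
Total: 4 + 1 + 3 = 8.

8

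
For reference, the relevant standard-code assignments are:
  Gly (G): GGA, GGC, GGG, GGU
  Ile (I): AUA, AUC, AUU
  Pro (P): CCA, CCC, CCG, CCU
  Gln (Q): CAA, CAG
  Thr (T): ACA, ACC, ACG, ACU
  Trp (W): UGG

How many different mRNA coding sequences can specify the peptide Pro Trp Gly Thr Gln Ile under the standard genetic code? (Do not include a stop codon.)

384

Pro: 4 codons.
Trp: 1 codon.
Gly: 4 codons.
Thr: 4 codons.
Gln: 2 codons.
Ile: 3 codons.
4 × 1 × 4 × 4 × 2 × 3 = 384.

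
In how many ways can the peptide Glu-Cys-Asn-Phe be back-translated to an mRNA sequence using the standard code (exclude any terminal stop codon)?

16

Glu: 2 codons.
Cys: 2 codons.
Asn: 2 codons.
Phe: 2 codons.
2 × 2 × 2 × 2 = 16.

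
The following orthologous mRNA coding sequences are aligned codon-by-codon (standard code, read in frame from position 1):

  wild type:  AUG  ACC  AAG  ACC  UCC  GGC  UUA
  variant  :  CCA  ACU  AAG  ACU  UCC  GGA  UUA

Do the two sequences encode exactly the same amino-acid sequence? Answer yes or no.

Codon 1: AUG Met / CCA Pro — nonsynonymous.
Codon 2: ACC Thr / ACU Thr — synonymous.
Codon 3: AAG Lys / AAG Lys — identical.
Codon 4: ACC Thr / ACU Thr — synonymous.
Codon 5: UCC Ser / UCC Ser — identical.
Codon 6: GGC Gly / GGA Gly — synonymous.
Codon 7: UUA Leu / UUA Leu — identical.
Nonsynonymous differences: 1 → different protein.

no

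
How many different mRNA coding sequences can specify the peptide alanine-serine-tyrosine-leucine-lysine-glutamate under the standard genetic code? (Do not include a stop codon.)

Ala: 4 codons.
Ser: 6 codons.
Tyr: 2 codons.
Leu: 6 codons.
Lys: 2 codons.
Glu: 2 codons.
4 × 6 × 2 × 6 × 2 × 2 = 1152.

1152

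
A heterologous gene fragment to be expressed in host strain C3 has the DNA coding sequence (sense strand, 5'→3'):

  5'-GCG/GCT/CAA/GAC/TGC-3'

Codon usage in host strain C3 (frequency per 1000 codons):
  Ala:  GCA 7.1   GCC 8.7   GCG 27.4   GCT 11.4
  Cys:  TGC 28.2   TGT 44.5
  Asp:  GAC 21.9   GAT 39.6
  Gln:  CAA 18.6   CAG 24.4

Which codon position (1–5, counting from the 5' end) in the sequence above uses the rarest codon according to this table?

2

Codon 1 GCG (Ala): 27.4 per 1000.
Codon 2 GCT (Ala): 11.4 per 1000.
Codon 3 CAA (Gln): 18.6 per 1000.
Codon 4 GAC (Asp): 21.9 per 1000.
Codon 5 TGC (Cys): 28.2 per 1000.
Lowest frequency is 11.4 at codon 2.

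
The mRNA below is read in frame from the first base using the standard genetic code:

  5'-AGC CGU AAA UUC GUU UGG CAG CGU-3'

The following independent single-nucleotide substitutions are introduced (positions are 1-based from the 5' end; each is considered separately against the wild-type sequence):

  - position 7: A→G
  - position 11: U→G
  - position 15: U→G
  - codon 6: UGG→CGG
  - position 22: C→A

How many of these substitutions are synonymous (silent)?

Codon 3: AAA (Lys) → GAA (Glu) — missense.
Codon 4: UUC (Phe) → UGC (Cys) — missense.
Codon 5: GUU (Val) → GUG (Val) — synonymous.
Codon 6: UGG (Trp) → CGG (Arg) — missense.
Codon 8: CGU (Arg) → AGU (Ser) — missense.
Synonymous: 1 of 5.

1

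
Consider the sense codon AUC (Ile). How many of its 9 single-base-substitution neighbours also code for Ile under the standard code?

Position 1: none → 0 synonymous.
Position 2: none → 0 synonymous.
Position 3: AUU, AUA → 2 synonymous.
Total: 0 + 0 + 2 = 2.

2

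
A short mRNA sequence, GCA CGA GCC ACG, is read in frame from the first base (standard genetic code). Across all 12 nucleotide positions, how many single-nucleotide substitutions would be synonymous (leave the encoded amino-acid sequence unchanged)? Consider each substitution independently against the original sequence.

Codon 1 (GCA, Ala): 3 synonymous substitutions.
Codon 2 (CGA, Arg): 4 synonymous substitutions.
Codon 3 (GCC, Ala): 3 synonymous substitutions.
Codon 4 (ACG, Thr): 3 synonymous substitutions.
Total: 3 + 4 + 3 + 3 = 13.

13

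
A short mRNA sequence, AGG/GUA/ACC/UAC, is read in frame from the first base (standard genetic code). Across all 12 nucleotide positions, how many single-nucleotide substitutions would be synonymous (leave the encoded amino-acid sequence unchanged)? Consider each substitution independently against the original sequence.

Codon 1 (AGG, Arg): 2 synonymous substitutions.
Codon 2 (GUA, Val): 3 synonymous substitutions.
Codon 3 (ACC, Thr): 3 synonymous substitutions.
Codon 4 (UAC, Tyr): 1 synonymous substitution.
Total: 2 + 3 + 3 + 1 = 9.

9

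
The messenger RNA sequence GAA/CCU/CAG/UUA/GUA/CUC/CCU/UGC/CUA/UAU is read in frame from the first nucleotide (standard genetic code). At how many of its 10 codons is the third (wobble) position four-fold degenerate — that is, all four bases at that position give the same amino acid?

5

Codon 1 GAA (Glu): third position 2-fold.
Codon 2 CCU (Pro): third position 4-fold.
Codon 3 CAG (Gln): third position 2-fold.
Codon 4 UUA (Leu): third position 2-fold.
Codon 5 GUA (Val): third position 4-fold.
Codon 6 CUC (Leu): third position 4-fold.
Codon 7 CCU (Pro): third position 4-fold.
Codon 8 UGC (Cys): third position 2-fold.
Codon 9 CUA (Leu): third position 4-fold.
Codon 10 UAU (Tyr): third position 2-fold.
Four-fold degenerate third positions: 5.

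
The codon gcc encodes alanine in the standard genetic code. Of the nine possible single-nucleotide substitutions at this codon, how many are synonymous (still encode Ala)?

3

Position 1: none → 0 synonymous.
Position 2: none → 0 synonymous.
Position 3: GCU, GCA, GCG → 3 synonymous.
Total: 0 + 0 + 3 = 3.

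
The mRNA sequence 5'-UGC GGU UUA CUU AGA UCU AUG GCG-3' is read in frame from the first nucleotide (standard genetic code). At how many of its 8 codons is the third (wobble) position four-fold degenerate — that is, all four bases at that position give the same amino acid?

Codon 1 UGC (Cys): third position 2-fold.
Codon 2 GGU (Gly): third position 4-fold.
Codon 3 UUA (Leu): third position 2-fold.
Codon 4 CUU (Leu): third position 4-fold.
Codon 5 AGA (Arg): third position 2-fold.
Codon 6 UCU (Ser): third position 4-fold.
Codon 7 AUG (Met): third position 1-fold.
Codon 8 GCG (Ala): third position 4-fold.
Four-fold degenerate third positions: 4.

4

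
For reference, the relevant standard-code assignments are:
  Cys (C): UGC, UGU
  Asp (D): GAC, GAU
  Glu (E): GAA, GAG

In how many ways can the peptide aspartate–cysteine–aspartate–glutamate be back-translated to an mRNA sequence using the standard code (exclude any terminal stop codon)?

16

Asp: 2 codons.
Cys: 2 codons.
Asp: 2 codons.
Glu: 2 codons.
2 × 2 × 2 × 2 = 16.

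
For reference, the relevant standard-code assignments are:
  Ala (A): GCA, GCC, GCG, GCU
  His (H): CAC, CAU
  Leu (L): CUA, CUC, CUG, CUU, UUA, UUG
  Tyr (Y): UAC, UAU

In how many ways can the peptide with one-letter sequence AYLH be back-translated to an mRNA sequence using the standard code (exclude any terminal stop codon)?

96

Ala: 4 codons.
Tyr: 2 codons.
Leu: 6 codons.
His: 2 codons.
4 × 2 × 6 × 2 = 96.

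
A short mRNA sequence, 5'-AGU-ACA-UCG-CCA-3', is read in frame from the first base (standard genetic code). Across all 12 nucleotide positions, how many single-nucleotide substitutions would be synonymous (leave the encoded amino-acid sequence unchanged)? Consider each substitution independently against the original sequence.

Codon 1 (AGU, Ser): 1 synonymous substitution.
Codon 2 (ACA, Thr): 3 synonymous substitutions.
Codon 3 (UCG, Ser): 3 synonymous substitutions.
Codon 4 (CCA, Pro): 3 synonymous substitutions.
Total: 1 + 3 + 3 + 3 = 10.

10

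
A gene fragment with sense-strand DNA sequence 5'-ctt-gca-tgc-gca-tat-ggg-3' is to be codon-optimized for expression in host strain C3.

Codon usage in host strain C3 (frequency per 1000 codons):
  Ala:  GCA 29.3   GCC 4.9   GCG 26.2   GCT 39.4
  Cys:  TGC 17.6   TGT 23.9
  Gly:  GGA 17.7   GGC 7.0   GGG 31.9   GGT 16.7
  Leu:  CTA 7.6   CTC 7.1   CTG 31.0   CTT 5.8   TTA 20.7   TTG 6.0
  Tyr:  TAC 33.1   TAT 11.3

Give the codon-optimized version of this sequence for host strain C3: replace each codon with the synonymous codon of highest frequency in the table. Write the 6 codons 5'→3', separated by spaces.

Codon 1 (Leu): best is CTG at 31.0.
Codon 2 (Ala): best is GCT at 39.4.
Codon 3 (Cys): best is TGT at 23.9.
Codon 4 (Ala): best is GCT at 39.4.
Codon 5 (Tyr): best is TAC at 33.1.
Codon 6 (Gly): best is GGG at 31.9.

CTG GCT TGT GCT TAC GGG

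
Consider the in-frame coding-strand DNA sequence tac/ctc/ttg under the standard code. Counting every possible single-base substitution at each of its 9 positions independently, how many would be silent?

6

Codon 1 (TAC, Tyr): 1 synonymous substitution.
Codon 2 (CTC, Leu): 3 synonymous substitutions.
Codon 3 (TTG, Leu): 2 synonymous substitutions.
Total: 1 + 3 + 2 = 6.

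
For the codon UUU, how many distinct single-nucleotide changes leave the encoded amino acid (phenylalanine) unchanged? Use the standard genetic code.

Position 1: none → 0 synonymous.
Position 2: none → 0 synonymous.
Position 3: UUC → 1 synonymous.
Total: 0 + 0 + 1 = 1.

1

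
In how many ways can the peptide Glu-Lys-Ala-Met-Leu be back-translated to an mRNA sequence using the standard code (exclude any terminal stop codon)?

96

Glu: 2 codons.
Lys: 2 codons.
Ala: 4 codons.
Met: 1 codon.
Leu: 6 codons.
2 × 2 × 4 × 1 × 6 = 96.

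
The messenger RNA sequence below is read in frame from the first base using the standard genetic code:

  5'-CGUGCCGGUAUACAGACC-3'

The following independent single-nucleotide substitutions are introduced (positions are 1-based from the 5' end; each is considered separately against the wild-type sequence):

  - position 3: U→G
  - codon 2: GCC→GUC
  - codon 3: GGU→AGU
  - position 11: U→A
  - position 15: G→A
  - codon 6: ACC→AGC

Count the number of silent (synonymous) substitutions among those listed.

Codon 1: CGU (Arg) → CGG (Arg) — synonymous.
Codon 2: GCC (Ala) → GUC (Val) — missense.
Codon 3: GGU (Gly) → AGU (Ser) — missense.
Codon 4: AUA (Ile) → AAA (Lys) — missense.
Codon 5: CAG (Gln) → CAA (Gln) — synonymous.
Codon 6: ACC (Thr) → AGC (Ser) — missense.
Synonymous: 2 of 6.

2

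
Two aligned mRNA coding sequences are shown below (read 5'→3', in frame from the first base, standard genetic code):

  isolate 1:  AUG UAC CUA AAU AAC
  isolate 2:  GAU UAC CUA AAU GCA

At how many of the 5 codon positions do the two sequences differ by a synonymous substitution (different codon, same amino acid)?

Codon 1: AUG Met / GAU Asp — nonsynonymous.
Codon 2: UAC Tyr / UAC Tyr — identical.
Codon 3: CUA Leu / CUA Leu — identical.
Codon 4: AAU Asn / AAU Asn — identical.
Codon 5: AAC Asn / GCA Ala — nonsynonymous.
Synonymous differences: 0.

0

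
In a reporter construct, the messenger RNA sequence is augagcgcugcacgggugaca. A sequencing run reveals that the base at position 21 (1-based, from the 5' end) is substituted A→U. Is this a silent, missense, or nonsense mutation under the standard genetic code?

Position 21 falls in codon 7: ACA → Thr.
After the substitution the codon is ACU → Thr.
Both encode Thr, so the change is synonymous.

silent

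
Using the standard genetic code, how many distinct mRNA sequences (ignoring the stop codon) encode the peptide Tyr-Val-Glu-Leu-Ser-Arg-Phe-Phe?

13824

Tyr: 2 codons.
Val: 4 codons.
Glu: 2 codons.
Leu: 6 codons.
Ser: 6 codons.
Arg: 6 codons.
Phe: 2 codons.
Phe: 2 codons.
2 × 4 × 2 × 6 × 6 × 6 × 2 × 2 = 13824.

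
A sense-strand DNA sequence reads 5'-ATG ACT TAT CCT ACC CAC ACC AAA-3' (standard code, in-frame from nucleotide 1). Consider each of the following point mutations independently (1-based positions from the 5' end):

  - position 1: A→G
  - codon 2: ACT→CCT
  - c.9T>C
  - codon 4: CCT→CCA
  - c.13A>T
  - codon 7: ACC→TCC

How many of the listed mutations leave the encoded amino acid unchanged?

2

Codon 1: ATG (Met) → GTG (Val) — missense.
Codon 2: ACT (Thr) → CCT (Pro) — missense.
Codon 3: TAT (Tyr) → TAC (Tyr) — synonymous.
Codon 4: CCT (Pro) → CCA (Pro) — synonymous.
Codon 5: ACC (Thr) → TCC (Ser) — missense.
Codon 7: ACC (Thr) → TCC (Ser) — missense.
Synonymous: 2 of 6.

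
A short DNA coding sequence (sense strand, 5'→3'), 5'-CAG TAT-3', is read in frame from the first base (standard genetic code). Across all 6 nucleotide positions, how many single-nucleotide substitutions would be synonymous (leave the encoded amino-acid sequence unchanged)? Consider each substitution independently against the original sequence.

2

Codon 1 (CAG, Gln): 1 synonymous substitution.
Codon 2 (TAT, Tyr): 1 synonymous substitution.
Total: 1 + 1 = 2.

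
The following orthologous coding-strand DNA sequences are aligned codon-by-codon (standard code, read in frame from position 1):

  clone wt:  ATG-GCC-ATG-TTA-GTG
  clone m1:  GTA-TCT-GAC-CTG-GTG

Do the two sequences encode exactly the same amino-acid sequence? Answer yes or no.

no

Codon 1: ATG Met / GTA Val — nonsynonymous.
Codon 2: GCC Ala / TCT Ser — nonsynonymous.
Codon 3: ATG Met / GAC Asp — nonsynonymous.
Codon 4: TTA Leu / CTG Leu — synonymous.
Codon 5: GTG Val / GTG Val — identical.
Nonsynonymous differences: 3 → different protein.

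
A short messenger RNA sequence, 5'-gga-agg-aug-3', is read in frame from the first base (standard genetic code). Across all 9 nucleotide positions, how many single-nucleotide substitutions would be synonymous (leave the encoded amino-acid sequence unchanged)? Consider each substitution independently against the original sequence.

Codon 1 (GGA, Gly): 3 synonymous substitutions.
Codon 2 (AGG, Arg): 2 synonymous substitutions.
Codon 3 (AUG, Met): 0 synonymous substitutions.
Total: 3 + 2 + 0 = 5.

5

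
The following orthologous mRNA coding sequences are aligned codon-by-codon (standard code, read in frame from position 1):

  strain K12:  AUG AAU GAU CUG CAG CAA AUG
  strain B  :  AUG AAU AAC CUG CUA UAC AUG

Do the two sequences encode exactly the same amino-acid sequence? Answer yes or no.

Codon 1: AUG Met / AUG Met — identical.
Codon 2: AAU Asn / AAU Asn — identical.
Codon 3: GAU Asp / AAC Asn — nonsynonymous.
Codon 4: CUG Leu / CUG Leu — identical.
Codon 5: CAG Gln / CUA Leu — nonsynonymous.
Codon 6: CAA Gln / UAC Tyr — nonsynonymous.
Codon 7: AUG Met / AUG Met — identical.
Nonsynonymous differences: 3 → different protein.

no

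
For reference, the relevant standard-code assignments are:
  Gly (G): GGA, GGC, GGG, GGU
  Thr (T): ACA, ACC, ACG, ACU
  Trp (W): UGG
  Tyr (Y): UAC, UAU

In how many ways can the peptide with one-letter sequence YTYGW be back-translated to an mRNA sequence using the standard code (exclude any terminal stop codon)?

64

Tyr: 2 codons.
Thr: 4 codons.
Tyr: 2 codons.
Gly: 4 codons.
Trp: 1 codon.
2 × 4 × 2 × 4 × 1 = 64.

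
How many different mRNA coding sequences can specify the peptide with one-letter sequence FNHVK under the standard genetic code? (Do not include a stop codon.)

64

Phe: 2 codons.
Asn: 2 codons.
His: 2 codons.
Val: 4 codons.
Lys: 2 codons.
2 × 2 × 2 × 4 × 2 = 64.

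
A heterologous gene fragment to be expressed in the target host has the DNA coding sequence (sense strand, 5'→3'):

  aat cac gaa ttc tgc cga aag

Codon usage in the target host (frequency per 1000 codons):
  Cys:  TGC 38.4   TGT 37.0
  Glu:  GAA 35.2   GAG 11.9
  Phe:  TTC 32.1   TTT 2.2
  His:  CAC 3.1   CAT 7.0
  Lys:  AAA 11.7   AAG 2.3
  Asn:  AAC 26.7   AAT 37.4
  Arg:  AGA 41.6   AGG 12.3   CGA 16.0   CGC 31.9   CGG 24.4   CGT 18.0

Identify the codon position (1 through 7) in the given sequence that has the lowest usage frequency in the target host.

7

Codon 1 AAT (Asn): 37.4 per 1000.
Codon 2 CAC (His): 3.1 per 1000.
Codon 3 GAA (Glu): 35.2 per 1000.
Codon 4 TTC (Phe): 32.1 per 1000.
Codon 5 TGC (Cys): 38.4 per 1000.
Codon 6 CGA (Arg): 16.0 per 1000.
Codon 7 AAG (Lys): 2.3 per 1000.
Lowest frequency is 2.3 at codon 7.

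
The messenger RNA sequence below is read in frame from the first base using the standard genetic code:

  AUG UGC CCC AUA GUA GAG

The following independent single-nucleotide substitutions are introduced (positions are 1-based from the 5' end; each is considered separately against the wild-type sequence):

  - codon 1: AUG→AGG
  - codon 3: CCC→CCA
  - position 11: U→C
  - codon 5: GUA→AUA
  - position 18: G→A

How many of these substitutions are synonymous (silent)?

2

Codon 1: AUG (Met) → AGG (Arg) — missense.
Codon 3: CCC (Pro) → CCA (Pro) — synonymous.
Codon 4: AUA (Ile) → ACA (Thr) — missense.
Codon 5: GUA (Val) → AUA (Ile) — missense.
Codon 6: GAG (Glu) → GAA (Glu) — synonymous.
Synonymous: 2 of 5.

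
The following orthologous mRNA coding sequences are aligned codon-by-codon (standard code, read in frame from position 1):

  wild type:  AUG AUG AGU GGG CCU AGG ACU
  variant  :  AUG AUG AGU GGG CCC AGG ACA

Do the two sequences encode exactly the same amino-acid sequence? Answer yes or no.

yes

Codon 1: AUG Met / AUG Met — identical.
Codon 2: AUG Met / AUG Met — identical.
Codon 3: AGU Ser / AGU Ser — identical.
Codon 4: GGG Gly / GGG Gly — identical.
Codon 5: CCU Pro / CCC Pro — synonymous.
Codon 6: AGG Arg / AGG Arg — identical.
Codon 7: ACU Thr / ACA Thr — synonymous.
Nonsynonymous differences: 0 → same protein.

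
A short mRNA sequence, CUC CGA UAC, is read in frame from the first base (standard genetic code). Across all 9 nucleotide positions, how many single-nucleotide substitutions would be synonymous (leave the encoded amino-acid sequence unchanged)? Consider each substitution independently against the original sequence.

8

Codon 1 (CUC, Leu): 3 synonymous substitutions.
Codon 2 (CGA, Arg): 4 synonymous substitutions.
Codon 3 (UAC, Tyr): 1 synonymous substitution.
Total: 3 + 4 + 1 = 8.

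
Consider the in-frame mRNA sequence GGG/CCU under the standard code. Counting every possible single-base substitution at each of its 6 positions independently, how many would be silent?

6

Codon 1 (GGG, Gly): 3 synonymous substitutions.
Codon 2 (CCU, Pro): 3 synonymous substitutions.
Total: 3 + 3 = 6.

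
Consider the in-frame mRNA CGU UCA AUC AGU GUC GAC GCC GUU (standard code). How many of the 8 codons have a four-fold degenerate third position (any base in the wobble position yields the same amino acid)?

5

Codon 1 CGU (Arg): third position 4-fold.
Codon 2 UCA (Ser): third position 4-fold.
Codon 3 AUC (Ile): third position 3-fold.
Codon 4 AGU (Ser): third position 2-fold.
Codon 5 GUC (Val): third position 4-fold.
Codon 6 GAC (Asp): third position 2-fold.
Codon 7 GCC (Ala): third position 4-fold.
Codon 8 GUU (Val): third position 4-fold.
Four-fold degenerate third positions: 5.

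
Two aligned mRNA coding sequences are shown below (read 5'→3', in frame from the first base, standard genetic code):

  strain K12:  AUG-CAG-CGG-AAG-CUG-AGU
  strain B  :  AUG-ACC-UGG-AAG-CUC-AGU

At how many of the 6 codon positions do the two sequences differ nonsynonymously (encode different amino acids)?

Codon 1: AUG Met / AUG Met — identical.
Codon 2: CAG Gln / ACC Thr — nonsynonymous.
Codon 3: CGG Arg / UGG Trp — nonsynonymous.
Codon 4: AAG Lys / AAG Lys — identical.
Codon 5: CUG Leu / CUC Leu — synonymous.
Codon 6: AGU Ser / AGU Ser — identical.
Nonsynonymous differences: 2.

2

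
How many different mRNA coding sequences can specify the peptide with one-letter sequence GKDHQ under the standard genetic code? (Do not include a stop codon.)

Gly: 4 codons.
Lys: 2 codons.
Asp: 2 codons.
His: 2 codons.
Gln: 2 codons.
4 × 2 × 2 × 2 × 2 = 64.

64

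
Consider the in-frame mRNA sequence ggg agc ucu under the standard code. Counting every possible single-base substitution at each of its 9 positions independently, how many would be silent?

Codon 1 (GGG, Gly): 3 synonymous substitutions.
Codon 2 (AGC, Ser): 1 synonymous substitution.
Codon 3 (UCU, Ser): 3 synonymous substitutions.
Total: 3 + 1 + 3 = 7.

7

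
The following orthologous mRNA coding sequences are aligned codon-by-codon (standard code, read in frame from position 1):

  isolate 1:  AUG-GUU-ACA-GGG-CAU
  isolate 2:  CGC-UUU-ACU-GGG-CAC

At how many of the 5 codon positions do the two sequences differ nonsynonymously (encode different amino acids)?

Codon 1: AUG Met / CGC Arg — nonsynonymous.
Codon 2: GUU Val / UUU Phe — nonsynonymous.
Codon 3: ACA Thr / ACU Thr — synonymous.
Codon 4: GGG Gly / GGG Gly — identical.
Codon 5: CAU His / CAC His — synonymous.
Nonsynonymous differences: 2.

2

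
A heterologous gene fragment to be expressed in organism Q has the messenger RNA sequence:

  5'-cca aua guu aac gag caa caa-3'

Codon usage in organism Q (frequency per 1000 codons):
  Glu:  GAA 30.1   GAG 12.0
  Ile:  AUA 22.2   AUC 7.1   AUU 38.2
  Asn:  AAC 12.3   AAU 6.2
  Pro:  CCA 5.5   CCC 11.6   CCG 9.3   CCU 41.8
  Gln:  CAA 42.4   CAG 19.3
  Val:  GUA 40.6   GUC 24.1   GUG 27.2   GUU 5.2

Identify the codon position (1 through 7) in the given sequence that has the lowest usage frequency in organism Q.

Codon 1 CCA (Pro): 5.5 per 1000.
Codon 2 AUA (Ile): 22.2 per 1000.
Codon 3 GUU (Val): 5.2 per 1000.
Codon 4 AAC (Asn): 12.3 per 1000.
Codon 5 GAG (Glu): 12.0 per 1000.
Codon 6 CAA (Gln): 42.4 per 1000.
Codon 7 CAA (Gln): 42.4 per 1000.
Lowest frequency is 5.2 at codon 3.

3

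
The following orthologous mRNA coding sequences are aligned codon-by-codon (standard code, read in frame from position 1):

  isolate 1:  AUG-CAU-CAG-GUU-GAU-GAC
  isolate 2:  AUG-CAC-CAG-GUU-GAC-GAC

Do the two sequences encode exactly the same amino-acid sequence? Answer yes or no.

yes

Codon 1: AUG Met / AUG Met — identical.
Codon 2: CAU His / CAC His — synonymous.
Codon 3: CAG Gln / CAG Gln — identical.
Codon 4: GUU Val / GUU Val — identical.
Codon 5: GAU Asp / GAC Asp — synonymous.
Codon 6: GAC Asp / GAC Asp — identical.
Nonsynonymous differences: 0 → same protein.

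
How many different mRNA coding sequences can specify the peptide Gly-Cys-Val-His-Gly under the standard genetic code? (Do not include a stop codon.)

256

Gly: 4 codons.
Cys: 2 codons.
Val: 4 codons.
His: 2 codons.
Gly: 4 codons.
4 × 2 × 4 × 2 × 4 = 256.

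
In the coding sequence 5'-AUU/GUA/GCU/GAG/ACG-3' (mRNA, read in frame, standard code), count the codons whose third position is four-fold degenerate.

3

Codon 1 AUU (Ile): third position 3-fold.
Codon 2 GUA (Val): third position 4-fold.
Codon 3 GCU (Ala): third position 4-fold.
Codon 4 GAG (Glu): third position 2-fold.
Codon 5 ACG (Thr): third position 4-fold.
Four-fold degenerate third positions: 3.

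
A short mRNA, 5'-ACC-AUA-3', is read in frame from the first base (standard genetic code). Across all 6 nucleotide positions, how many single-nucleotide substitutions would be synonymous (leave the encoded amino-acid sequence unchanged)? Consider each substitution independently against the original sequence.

5

Codon 1 (ACC, Thr): 3 synonymous substitutions.
Codon 2 (AUA, Ile): 2 synonymous substitutions.
Total: 3 + 2 = 5.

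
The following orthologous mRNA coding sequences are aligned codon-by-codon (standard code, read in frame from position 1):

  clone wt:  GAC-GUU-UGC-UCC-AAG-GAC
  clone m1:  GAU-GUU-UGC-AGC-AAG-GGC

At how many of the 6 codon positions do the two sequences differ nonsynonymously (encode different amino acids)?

Codon 1: GAC Asp / GAU Asp — synonymous.
Codon 2: GUU Val / GUU Val — identical.
Codon 3: UGC Cys / UGC Cys — identical.
Codon 4: UCC Ser / AGC Ser — synonymous.
Codon 5: AAG Lys / AAG Lys — identical.
Codon 6: GAC Asp / GGC Gly — nonsynonymous.
Nonsynonymous differences: 1.

1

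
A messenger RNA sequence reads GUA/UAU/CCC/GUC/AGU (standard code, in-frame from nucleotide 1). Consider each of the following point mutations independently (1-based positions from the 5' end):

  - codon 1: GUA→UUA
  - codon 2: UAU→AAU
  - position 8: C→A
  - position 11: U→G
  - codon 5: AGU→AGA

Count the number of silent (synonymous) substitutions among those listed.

0

Codon 1: GUA (Val) → UUA (Leu) — missense.
Codon 2: UAU (Tyr) → AAU (Asn) — missense.
Codon 3: CCC (Pro) → CAC (His) — missense.
Codon 4: GUC (Val) → GGC (Gly) — missense.
Codon 5: AGU (Ser) → AGA (Arg) — missense.
Synonymous: 0 of 5.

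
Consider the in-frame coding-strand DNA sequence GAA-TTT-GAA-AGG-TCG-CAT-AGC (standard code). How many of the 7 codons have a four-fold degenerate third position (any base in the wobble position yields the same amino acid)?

Codon 1 GAA (Glu): third position 2-fold.
Codon 2 TTT (Phe): third position 2-fold.
Codon 3 GAA (Glu): third position 2-fold.
Codon 4 AGG (Arg): third position 2-fold.
Codon 5 TCG (Ser): third position 4-fold.
Codon 6 CAT (His): third position 2-fold.
Codon 7 AGC (Ser): third position 2-fold.
Four-fold degenerate third positions: 1.

1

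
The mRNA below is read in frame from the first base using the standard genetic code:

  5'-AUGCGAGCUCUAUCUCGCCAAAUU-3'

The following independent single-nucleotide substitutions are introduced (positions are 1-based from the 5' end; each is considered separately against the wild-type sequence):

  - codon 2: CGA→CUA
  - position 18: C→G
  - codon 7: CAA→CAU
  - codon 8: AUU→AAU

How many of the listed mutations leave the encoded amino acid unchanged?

Codon 2: CGA (Arg) → CUA (Leu) — missense.
Codon 6: CGC (Arg) → CGG (Arg) — synonymous.
Codon 7: CAA (Gln) → CAU (His) — missense.
Codon 8: AUU (Ile) → AAU (Asn) — missense.
Synonymous: 1 of 4.

1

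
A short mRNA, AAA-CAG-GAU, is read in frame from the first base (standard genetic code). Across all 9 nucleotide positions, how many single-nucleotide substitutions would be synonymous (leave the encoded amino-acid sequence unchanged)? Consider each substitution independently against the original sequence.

3

Codon 1 (AAA, Lys): 1 synonymous substitution.
Codon 2 (CAG, Gln): 1 synonymous substitution.
Codon 3 (GAU, Asp): 1 synonymous substitution.
Total: 1 + 1 + 1 = 3.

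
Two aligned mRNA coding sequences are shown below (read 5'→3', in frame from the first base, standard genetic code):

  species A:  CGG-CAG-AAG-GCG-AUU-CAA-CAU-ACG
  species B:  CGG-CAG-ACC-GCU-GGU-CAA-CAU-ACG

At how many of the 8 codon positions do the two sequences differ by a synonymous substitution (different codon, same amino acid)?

1

Codon 1: CGG Arg / CGG Arg — identical.
Codon 2: CAG Gln / CAG Gln — identical.
Codon 3: AAG Lys / ACC Thr — nonsynonymous.
Codon 4: GCG Ala / GCU Ala — synonymous.
Codon 5: AUU Ile / GGU Gly — nonsynonymous.
Codon 6: CAA Gln / CAA Gln — identical.
Codon 7: CAU His / CAU His — identical.
Codon 8: ACG Thr / ACG Thr — identical.
Synonymous differences: 1.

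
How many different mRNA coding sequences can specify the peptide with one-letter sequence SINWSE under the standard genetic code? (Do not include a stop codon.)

Ser: 6 codons.
Ile: 3 codons.
Asn: 2 codons.
Trp: 1 codon.
Ser: 6 codons.
Glu: 2 codons.
6 × 3 × 2 × 1 × 6 × 2 = 432.

432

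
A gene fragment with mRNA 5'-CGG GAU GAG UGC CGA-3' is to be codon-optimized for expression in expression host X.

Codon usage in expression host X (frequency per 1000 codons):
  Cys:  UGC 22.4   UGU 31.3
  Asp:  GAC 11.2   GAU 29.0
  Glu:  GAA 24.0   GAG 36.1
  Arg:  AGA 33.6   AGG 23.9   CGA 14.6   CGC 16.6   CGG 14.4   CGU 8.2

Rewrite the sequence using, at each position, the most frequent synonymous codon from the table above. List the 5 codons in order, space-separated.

Codon 1 (Arg): best is AGA at 33.6.
Codon 2 (Asp): best is GAU at 29.0.
Codon 3 (Glu): best is GAG at 36.1.
Codon 4 (Cys): best is UGU at 31.3.
Codon 5 (Arg): best is AGA at 33.6.

AGA GAU GAG UGU AGA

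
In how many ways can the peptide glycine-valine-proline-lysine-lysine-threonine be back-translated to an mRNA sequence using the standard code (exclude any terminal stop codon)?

Gly: 4 codons.
Val: 4 codons.
Pro: 4 codons.
Lys: 2 codons.
Lys: 2 codons.
Thr: 4 codons.
4 × 4 × 4 × 2 × 2 × 4 = 1024.

1024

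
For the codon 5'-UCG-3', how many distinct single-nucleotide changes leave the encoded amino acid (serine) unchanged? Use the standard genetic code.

3

Position 1: none → 0 synonymous.
Position 2: none → 0 synonymous.
Position 3: UCU, UCC, UCA → 3 synonymous.
Total: 0 + 0 + 3 = 3.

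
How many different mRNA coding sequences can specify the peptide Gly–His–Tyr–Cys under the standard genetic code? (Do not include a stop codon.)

Gly: 4 codons.
His: 2 codons.
Tyr: 2 codons.
Cys: 2 codons.
4 × 2 × 2 × 2 = 32.

32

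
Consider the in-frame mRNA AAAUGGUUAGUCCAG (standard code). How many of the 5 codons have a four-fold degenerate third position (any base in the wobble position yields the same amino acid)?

Codon 1 AAA (Lys): third position 2-fold.
Codon 2 UGG (Trp): third position 1-fold.
Codon 3 UUA (Leu): third position 2-fold.
Codon 4 GUC (Val): third position 4-fold.
Codon 5 CAG (Gln): third position 2-fold.
Four-fold degenerate third positions: 1.

1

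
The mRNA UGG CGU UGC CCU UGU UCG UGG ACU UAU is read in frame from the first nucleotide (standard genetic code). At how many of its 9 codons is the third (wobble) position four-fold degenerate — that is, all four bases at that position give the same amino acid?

Codon 1 UGG (Trp): third position 1-fold.
Codon 2 CGU (Arg): third position 4-fold.
Codon 3 UGC (Cys): third position 2-fold.
Codon 4 CCU (Pro): third position 4-fold.
Codon 5 UGU (Cys): third position 2-fold.
Codon 6 UCG (Ser): third position 4-fold.
Codon 7 UGG (Trp): third position 1-fold.
Codon 8 ACU (Thr): third position 4-fold.
Codon 9 UAU (Tyr): third position 2-fold.
Four-fold degenerate third positions: 4.

4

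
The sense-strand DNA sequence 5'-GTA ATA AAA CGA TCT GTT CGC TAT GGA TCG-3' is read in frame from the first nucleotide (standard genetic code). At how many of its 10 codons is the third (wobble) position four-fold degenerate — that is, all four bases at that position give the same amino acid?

7

Codon 1 GTA (Val): third position 4-fold.
Codon 2 ATA (Ile): third position 3-fold.
Codon 3 AAA (Lys): third position 2-fold.
Codon 4 CGA (Arg): third position 4-fold.
Codon 5 TCT (Ser): third position 4-fold.
Codon 6 GTT (Val): third position 4-fold.
Codon 7 CGC (Arg): third position 4-fold.
Codon 8 TAT (Tyr): third position 2-fold.
Codon 9 GGA (Gly): third position 4-fold.
Codon 10 TCG (Ser): third position 4-fold.
Four-fold degenerate third positions: 7.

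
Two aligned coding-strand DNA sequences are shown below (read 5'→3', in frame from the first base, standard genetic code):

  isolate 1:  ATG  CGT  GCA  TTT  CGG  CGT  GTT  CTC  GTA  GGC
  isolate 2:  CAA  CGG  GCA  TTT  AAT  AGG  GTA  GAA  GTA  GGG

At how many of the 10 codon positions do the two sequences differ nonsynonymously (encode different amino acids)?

3

Codon 1: ATG Met / CAA Gln — nonsynonymous.
Codon 2: CGT Arg / CGG Arg — synonymous.
Codon 3: GCA Ala / GCA Ala — identical.
Codon 4: TTT Phe / TTT Phe — identical.
Codon 5: CGG Arg / AAT Asn — nonsynonymous.
Codon 6: CGT Arg / AGG Arg — synonymous.
Codon 7: GTT Val / GTA Val — synonymous.
Codon 8: CTC Leu / GAA Glu — nonsynonymous.
Codon 9: GTA Val / GTA Val — identical.
Codon 10: GGC Gly / GGG Gly — synonymous.
Nonsynonymous differences: 3.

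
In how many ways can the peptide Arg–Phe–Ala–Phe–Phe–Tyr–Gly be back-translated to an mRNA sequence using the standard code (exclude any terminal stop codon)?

1536

Arg: 6 codons.
Phe: 2 codons.
Ala: 4 codons.
Phe: 2 codons.
Phe: 2 codons.
Tyr: 2 codons.
Gly: 4 codons.
6 × 2 × 4 × 2 × 2 × 2 × 4 = 1536.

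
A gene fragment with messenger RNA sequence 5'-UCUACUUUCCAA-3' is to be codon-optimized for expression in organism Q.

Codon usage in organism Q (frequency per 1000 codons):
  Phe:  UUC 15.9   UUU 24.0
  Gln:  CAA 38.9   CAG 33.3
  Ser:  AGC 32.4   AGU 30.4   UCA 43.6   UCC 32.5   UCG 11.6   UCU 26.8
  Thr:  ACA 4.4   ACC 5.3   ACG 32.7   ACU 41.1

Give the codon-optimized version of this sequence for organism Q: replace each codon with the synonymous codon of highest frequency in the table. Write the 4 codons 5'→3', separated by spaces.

Codon 1 (Ser): best is UCA at 43.6.
Codon 2 (Thr): best is ACU at 41.1.
Codon 3 (Phe): best is UUU at 24.0.
Codon 4 (Gln): best is CAA at 38.9.

UCA ACU UUU CAA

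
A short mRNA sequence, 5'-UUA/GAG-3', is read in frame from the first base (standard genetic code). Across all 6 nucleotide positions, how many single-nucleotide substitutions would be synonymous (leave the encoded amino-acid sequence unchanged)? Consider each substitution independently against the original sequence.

Codon 1 (UUA, Leu): 2 synonymous substitutions.
Codon 2 (GAG, Glu): 1 synonymous substitution.
Total: 2 + 1 = 3.

3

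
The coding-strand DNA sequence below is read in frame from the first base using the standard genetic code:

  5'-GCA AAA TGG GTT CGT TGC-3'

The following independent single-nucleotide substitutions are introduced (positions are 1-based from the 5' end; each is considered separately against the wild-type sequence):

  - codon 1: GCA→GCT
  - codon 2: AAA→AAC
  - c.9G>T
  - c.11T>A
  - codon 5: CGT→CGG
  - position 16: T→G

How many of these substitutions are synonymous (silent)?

Codon 1: GCA (Ala) → GCT (Ala) — synonymous.
Codon 2: AAA (Lys) → AAC (Asn) — missense.
Codon 3: TGG (Trp) → TGT (Cys) — missense.
Codon 4: GTT (Val) → GAT (Asp) — missense.
Codon 5: CGT (Arg) → CGG (Arg) — synonymous.
Codon 6: TGC (Cys) → GGC (Gly) — missense.
Synonymous: 2 of 6.

2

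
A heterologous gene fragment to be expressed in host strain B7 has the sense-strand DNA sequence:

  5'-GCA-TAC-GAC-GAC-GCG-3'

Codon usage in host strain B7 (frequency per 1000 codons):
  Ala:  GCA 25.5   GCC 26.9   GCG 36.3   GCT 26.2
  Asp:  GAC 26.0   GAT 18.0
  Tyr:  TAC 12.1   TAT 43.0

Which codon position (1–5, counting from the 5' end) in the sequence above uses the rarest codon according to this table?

2

Codon 1 GCA (Ala): 25.5 per 1000.
Codon 2 TAC (Tyr): 12.1 per 1000.
Codon 3 GAC (Asp): 26.0 per 1000.
Codon 4 GAC (Asp): 26.0 per 1000.
Codon 5 GCG (Ala): 36.3 per 1000.
Lowest frequency is 12.1 at codon 2.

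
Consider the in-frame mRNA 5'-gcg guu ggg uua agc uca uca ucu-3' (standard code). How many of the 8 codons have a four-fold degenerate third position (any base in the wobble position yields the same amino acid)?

6

Codon 1 GCG (Ala): third position 4-fold.
Codon 2 GUU (Val): third position 4-fold.
Codon 3 GGG (Gly): third position 4-fold.
Codon 4 UUA (Leu): third position 2-fold.
Codon 5 AGC (Ser): third position 2-fold.
Codon 6 UCA (Ser): third position 4-fold.
Codon 7 UCA (Ser): third position 4-fold.
Codon 8 UCU (Ser): third position 4-fold.
Four-fold degenerate third positions: 6.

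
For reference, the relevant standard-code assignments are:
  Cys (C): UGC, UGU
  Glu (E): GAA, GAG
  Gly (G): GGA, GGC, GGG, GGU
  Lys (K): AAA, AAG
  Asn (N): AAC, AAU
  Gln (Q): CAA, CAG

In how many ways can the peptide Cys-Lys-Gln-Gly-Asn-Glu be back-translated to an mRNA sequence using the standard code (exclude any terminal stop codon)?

128

Cys: 2 codons.
Lys: 2 codons.
Gln: 2 codons.
Gly: 4 codons.
Asn: 2 codons.
Glu: 2 codons.
2 × 2 × 2 × 4 × 2 × 2 = 128.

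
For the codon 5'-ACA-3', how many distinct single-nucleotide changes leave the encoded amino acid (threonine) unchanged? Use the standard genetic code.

3

Position 1: none → 0 synonymous.
Position 2: none → 0 synonymous.
Position 3: ACU, ACC, ACG → 3 synonymous.
Total: 0 + 0 + 3 = 3.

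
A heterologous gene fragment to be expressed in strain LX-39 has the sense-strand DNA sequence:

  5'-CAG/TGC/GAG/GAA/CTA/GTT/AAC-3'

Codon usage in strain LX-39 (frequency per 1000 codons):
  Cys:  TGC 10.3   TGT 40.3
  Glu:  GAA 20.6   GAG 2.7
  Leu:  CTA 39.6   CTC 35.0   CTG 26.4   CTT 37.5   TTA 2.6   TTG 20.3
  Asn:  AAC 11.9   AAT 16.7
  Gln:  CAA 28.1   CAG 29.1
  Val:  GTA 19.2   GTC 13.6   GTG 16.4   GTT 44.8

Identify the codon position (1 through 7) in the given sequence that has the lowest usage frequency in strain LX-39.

Codon 1 CAG (Gln): 29.1 per 1000.
Codon 2 TGC (Cys): 10.3 per 1000.
Codon 3 GAG (Glu): 2.7 per 1000.
Codon 4 GAA (Glu): 20.6 per 1000.
Codon 5 CTA (Leu): 39.6 per 1000.
Codon 6 GTT (Val): 44.8 per 1000.
Codon 7 AAC (Asn): 11.9 per 1000.
Lowest frequency is 2.7 at codon 3.

3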